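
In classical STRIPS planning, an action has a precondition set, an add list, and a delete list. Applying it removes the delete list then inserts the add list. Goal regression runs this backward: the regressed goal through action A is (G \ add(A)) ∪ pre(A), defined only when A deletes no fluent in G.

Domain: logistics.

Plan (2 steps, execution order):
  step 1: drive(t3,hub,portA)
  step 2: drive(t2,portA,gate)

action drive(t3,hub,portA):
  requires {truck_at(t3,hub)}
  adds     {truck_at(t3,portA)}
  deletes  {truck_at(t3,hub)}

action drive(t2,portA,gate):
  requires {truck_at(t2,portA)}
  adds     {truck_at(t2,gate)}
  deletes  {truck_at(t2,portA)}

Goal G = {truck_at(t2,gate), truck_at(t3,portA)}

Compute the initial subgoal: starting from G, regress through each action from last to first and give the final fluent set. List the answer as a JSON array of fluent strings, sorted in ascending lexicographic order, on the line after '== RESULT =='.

Work backward from the goal:
  through step 2 (drive(t2,portA,gate)): drop {truck_at(t2,gate)}, keep {truck_at(t3,portA)}, require {truck_at(t2,portA)}
    → {truck_at(t2,portA), truck_at(t3,portA)}
  through step 1 (drive(t3,hub,portA)): drop {truck_at(t3,portA)}, keep {truck_at(t2,portA)}, require {truck_at(t3,hub)}
    → {truck_at(t2,portA), truck_at(t3,hub)}

== RESULT ==
["truck_at(t2,portA)", "truck_at(t3,hub)"]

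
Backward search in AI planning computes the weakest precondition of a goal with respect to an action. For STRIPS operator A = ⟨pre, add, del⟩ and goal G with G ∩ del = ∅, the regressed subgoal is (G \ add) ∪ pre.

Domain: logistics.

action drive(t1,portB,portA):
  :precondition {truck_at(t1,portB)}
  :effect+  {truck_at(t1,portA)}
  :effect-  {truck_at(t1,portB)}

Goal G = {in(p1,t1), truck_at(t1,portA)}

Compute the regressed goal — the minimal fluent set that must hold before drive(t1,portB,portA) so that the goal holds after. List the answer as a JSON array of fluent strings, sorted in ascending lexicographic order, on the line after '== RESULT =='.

Compute (G \ add) ∪ pre:
  G ∩ del = {}  (empty — regression defined)
  G \ add = {in(p1,t1), truck_at(t1,portA)} \ {truck_at(t1,portA)} = {in(p1,t1)}
  ∪ pre   = {in(p1,t1)} ∪ {truck_at(t1,portB)}
          = {in(p1,t1), truck_at(t1,portB)}

== RESULT ==
["in(p1,t1)", "truck_at(t1,portB)"]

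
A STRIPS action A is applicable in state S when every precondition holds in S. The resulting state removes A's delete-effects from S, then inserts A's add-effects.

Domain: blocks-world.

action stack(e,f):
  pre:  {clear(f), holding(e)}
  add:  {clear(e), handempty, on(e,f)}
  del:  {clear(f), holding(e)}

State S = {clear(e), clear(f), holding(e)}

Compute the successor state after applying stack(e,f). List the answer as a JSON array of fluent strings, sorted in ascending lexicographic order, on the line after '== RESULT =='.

Compute (S \ del) ∪ add:
  pre ⊆ S: {clear(f), holding(e)} ⊆ S  — applicable
  S \ del = {clear(e)}
  ∪ add   = {clear(e), handempty, on(e,f)}

== RESULT ==
["clear(e)", "handempty", "on(e,f)"]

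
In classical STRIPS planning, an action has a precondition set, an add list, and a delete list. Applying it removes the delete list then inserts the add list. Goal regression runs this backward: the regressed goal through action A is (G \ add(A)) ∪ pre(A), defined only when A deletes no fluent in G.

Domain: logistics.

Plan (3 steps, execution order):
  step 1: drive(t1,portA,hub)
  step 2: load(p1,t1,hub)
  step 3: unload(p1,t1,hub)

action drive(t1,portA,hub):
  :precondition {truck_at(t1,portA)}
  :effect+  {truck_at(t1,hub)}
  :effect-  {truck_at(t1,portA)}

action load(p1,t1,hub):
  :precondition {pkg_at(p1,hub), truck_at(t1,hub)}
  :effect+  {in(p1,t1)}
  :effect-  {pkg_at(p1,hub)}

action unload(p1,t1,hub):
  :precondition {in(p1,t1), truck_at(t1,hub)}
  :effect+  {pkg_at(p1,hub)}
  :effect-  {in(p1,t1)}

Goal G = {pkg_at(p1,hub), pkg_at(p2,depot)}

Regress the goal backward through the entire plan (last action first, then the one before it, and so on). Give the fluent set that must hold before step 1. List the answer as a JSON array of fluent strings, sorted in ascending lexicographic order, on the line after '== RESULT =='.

Regress step by step:
  through step 3 (unload(p1,t1,hub)): drop {pkg_at(p1,hub)}, keep {pkg_at(p2,depot)}, require {in(p1,t1), truck_at(t1,hub)}
    → {in(p1,t1), pkg_at(p2,depot), truck_at(t1,hub)}
  through step 2 (load(p1,t1,hub)): drop {in(p1,t1)}, keep {pkg_at(p2,depot), truck_at(t1,hub)}, require {pkg_at(p1,hub), truck_at(t1,hub)}
    → {pkg_at(p1,hub), pkg_at(p2,depot), truck_at(t1,hub)}
  through step 1 (drive(t1,portA,hub)): drop {truck_at(t1,hub)}, keep {pkg_at(p1,hub), pkg_at(p2,depot)}, require {truck_at(t1,portA)}
    → {pkg_at(p1,hub), pkg_at(p2,depot), truck_at(t1,portA)}

== RESULT ==
["pkg_at(p1,hub)", "pkg_at(p2,depot)", "truck_at(t1,portA)"]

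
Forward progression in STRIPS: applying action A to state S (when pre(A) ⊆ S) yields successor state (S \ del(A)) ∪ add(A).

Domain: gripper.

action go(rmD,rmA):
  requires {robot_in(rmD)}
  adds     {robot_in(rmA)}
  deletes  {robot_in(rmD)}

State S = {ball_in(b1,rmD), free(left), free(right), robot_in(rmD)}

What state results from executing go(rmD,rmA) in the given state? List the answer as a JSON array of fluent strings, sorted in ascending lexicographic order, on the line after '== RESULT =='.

Progress:
  pre ⊆ S: {robot_in(rmD)} ⊆ S  — applicable
  S \ del = {ball_in(b1,rmD), free(left), free(right)}
  ∪ add   = {ball_in(b1,rmD), free(left), free(right), robot_in(rmA)}

== RESULT ==
["ball_in(b1,rmD)", "free(left)", "free(right)", "robot_in(rmA)"]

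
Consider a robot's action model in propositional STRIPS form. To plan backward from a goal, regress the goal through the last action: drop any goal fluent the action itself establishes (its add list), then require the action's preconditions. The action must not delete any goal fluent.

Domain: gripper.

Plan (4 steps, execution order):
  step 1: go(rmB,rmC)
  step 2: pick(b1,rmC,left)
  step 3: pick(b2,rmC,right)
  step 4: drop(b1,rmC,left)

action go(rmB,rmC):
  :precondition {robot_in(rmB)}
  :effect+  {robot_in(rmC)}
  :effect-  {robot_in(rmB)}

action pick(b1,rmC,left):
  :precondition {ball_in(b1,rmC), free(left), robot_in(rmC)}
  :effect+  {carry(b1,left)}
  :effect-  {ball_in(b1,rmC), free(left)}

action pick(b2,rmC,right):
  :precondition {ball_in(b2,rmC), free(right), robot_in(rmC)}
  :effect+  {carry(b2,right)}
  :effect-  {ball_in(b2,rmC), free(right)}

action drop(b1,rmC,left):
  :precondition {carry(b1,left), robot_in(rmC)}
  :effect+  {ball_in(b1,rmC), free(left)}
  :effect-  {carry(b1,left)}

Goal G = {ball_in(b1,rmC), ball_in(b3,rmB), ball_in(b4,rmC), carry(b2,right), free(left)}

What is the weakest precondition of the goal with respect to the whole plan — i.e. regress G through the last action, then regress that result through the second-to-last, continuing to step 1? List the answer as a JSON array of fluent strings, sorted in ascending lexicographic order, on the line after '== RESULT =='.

Work backward from the goal:
  through step 4 (drop(b1,rmC,left)): drop {ball_in(b1,rmC), free(left)}, keep {ball_in(b3,rmB), ball_in(b4,rmC), carry(b2,right)}, require {carry(b1,left), robot_in(rmC)}
    → {ball_in(b3,rmB), ball_in(b4,rmC), carry(b1,left), carry(b2,right), robot_in(rmC)}
  through step 3 (pick(b2,rmC,right)): drop {carry(b2,right)}, keep {ball_in(b3,rmB), ball_in(b4,rmC), carry(b1,left), robot_in(rmC)}, require {ball_in(b2,rmC), free(right), robot_in(rmC)}
    → {ball_in(b2,rmC), ball_in(b3,rmB), ball_in(b4,rmC), carry(b1,left), free(right), robot_in(rmC)}
  through step 2 (pick(b1,rmC,left)): drop {carry(b1,left)}, keep {ball_in(b2,rmC), ball_in(b3,rmB), ball_in(b4,rmC), free(right), robot_in(rmC)}, require {ball_in(b1,rmC), free(left), robot_in(rmC)}
    → {ball_in(b1,rmC), ball_in(b2,rmC), ball_in(b3,rmB), ball_in(b4,rmC), free(left), free(right), robot_in(rmC)}
  through step 1 (go(rmB,rmC)): drop {robot_in(rmC)}, keep {ball_in(b1,rmC), ball_in(b2,rmC), ball_in(b3,rmB), ball_in(b4,rmC), free(left), free(right)}, require {robot_in(rmB)}
    → {ball_in(b1,rmC), ball_in(b2,rmC), ball_in(b3,rmB), ball_in(b4,rmC), free(left), free(right), robot_in(rmB)}

== RESULT ==
["ball_in(b1,rmC)", "ball_in(b2,rmC)", "ball_in(b3,rmB)", "ball_in(b4,rmC)", "free(left)", "free(right)", "robot_in(rmB)"]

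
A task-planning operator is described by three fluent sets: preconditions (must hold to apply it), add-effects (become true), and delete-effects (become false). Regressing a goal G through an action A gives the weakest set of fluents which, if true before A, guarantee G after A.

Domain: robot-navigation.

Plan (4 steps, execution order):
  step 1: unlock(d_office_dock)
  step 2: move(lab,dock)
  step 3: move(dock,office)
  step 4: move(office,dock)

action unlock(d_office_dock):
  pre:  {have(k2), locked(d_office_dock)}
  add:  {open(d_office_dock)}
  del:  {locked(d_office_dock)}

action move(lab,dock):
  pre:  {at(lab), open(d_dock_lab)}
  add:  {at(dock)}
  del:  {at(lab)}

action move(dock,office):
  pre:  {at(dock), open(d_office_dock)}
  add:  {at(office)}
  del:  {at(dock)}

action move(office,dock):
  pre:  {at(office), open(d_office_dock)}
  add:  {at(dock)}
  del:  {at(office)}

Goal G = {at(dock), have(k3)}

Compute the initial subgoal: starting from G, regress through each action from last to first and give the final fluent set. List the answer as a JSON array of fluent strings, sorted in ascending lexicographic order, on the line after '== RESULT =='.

Regress step by step:
  through step 4 (move(office,dock)): drop {at(dock)}, keep {have(k3)}, require {at(office), open(d_office_dock)}
    → {at(office), have(k3), open(d_office_dock)}
  through step 3 (move(dock,office)): drop {at(office)}, keep {have(k3), open(d_office_dock)}, require {at(dock), open(d_office_dock)}
    → {at(dock), have(k3), open(d_office_dock)}
  through step 2 (move(lab,dock)): drop {at(dock)}, keep {have(k3), open(d_office_dock)}, require {at(lab), open(d_dock_lab)}
    → {at(lab), have(k3), open(d_dock_lab), open(d_office_dock)}
  through step 1 (unlock(d_office_dock)): drop {open(d_office_dock)}, keep {at(lab), have(k3), open(d_dock_lab)}, require {have(k2), locked(d_office_dock)}
    → {at(lab), have(k2), have(k3), locked(d_office_dock), open(d_dock_lab)}

== RESULT ==
["at(lab)", "have(k2)", "have(k3)", "locked(d_office_dock)", "open(d_dock_lab)"]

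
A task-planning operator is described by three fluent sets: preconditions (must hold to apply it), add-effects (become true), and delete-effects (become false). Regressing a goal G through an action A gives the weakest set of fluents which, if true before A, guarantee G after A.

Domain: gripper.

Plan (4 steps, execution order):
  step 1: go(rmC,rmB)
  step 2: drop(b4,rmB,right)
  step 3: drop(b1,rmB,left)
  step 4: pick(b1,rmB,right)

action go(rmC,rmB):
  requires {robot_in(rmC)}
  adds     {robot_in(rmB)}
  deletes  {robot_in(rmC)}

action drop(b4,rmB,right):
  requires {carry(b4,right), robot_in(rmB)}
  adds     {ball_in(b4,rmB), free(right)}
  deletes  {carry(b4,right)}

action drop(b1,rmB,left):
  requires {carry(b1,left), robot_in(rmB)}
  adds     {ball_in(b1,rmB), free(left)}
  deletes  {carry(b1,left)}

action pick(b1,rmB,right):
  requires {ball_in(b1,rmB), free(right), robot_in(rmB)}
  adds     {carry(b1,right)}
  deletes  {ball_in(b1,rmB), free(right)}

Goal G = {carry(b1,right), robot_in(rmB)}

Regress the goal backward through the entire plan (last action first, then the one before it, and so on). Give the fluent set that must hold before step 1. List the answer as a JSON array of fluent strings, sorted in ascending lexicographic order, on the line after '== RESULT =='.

Work backward from the goal:
  through step 4 (pick(b1,rmB,right)): drop {carry(b1,right)}, keep {robot_in(rmB)}, require {ball_in(b1,rmB), free(right), robot_in(rmB)}
    → {ball_in(b1,rmB), free(right), robot_in(rmB)}
  through step 3 (drop(b1,rmB,left)): drop {ball_in(b1,rmB)}, keep {free(right), robot_in(rmB)}, require {carry(b1,left), robot_in(rmB)}
    → {carry(b1,left), free(right), robot_in(rmB)}
  through step 2 (drop(b4,rmB,right)): drop {free(right)}, keep {carry(b1,left), robot_in(rmB)}, require {carry(b4,right), robot_in(rmB)}
    → {carry(b1,left), carry(b4,right), robot_in(rmB)}
  through step 1 (go(rmC,rmB)): drop {robot_in(rmB)}, keep {carry(b1,left), carry(b4,right)}, require {robot_in(rmC)}
    → {carry(b1,left), carry(b4,right), robot_in(rmC)}

== RESULT ==
["carry(b1,left)", "carry(b4,right)", "robot_in(rmC)"]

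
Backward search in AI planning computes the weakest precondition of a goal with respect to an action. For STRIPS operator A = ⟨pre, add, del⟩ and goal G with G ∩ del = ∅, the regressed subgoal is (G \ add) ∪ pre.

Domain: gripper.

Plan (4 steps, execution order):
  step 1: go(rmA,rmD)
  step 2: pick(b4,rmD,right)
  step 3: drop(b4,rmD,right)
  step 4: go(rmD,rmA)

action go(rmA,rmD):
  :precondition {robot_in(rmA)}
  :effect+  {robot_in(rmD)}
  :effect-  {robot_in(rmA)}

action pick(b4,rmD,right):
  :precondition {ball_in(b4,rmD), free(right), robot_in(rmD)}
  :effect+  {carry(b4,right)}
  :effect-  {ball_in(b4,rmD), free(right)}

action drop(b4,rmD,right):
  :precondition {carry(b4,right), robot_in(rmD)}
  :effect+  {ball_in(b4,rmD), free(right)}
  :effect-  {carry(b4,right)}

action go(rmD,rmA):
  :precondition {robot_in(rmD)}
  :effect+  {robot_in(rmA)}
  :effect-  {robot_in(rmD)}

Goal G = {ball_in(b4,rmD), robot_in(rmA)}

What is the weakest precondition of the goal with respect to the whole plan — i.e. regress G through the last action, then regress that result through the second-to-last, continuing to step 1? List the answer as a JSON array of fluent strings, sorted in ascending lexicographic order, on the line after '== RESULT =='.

Regress step by step:
  through step 4 (go(rmD,rmA)): drop {robot_in(rmA)}, keep {ball_in(b4,rmD)}, require {robot_in(rmD)}
    → {ball_in(b4,rmD), robot_in(rmD)}
  through step 3 (drop(b4,rmD,right)): drop {ball_in(b4,rmD)}, keep {robot_in(rmD)}, require {carry(b4,right), robot_in(rmD)}
    → {carry(b4,right), robot_in(rmD)}
  through step 2 (pick(b4,rmD,right)): drop {carry(b4,right)}, keep {robot_in(rmD)}, require {ball_in(b4,rmD), free(right), robot_in(rmD)}
    → {ball_in(b4,rmD), free(right), robot_in(rmD)}
  through step 1 (go(rmA,rmD)): drop {robot_in(rmD)}, keep {ball_in(b4,rmD), free(right)}, require {robot_in(rmA)}
    → {ball_in(b4,rmD), free(right), robot_in(rmA)}

== RESULT ==
["ball_in(b4,rmD)", "free(right)", "robot_in(rmA)"]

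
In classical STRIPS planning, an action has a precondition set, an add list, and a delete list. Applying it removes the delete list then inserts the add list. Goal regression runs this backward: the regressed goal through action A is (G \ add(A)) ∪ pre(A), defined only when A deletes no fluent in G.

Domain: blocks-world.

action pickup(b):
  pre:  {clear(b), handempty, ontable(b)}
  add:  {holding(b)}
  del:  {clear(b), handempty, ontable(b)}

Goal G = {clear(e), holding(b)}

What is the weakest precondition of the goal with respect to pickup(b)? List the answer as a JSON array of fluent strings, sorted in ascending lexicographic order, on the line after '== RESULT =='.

Regress:
  G ∩ del = {}  (empty — regression defined)
  G \ add = {clear(e), holding(b)} \ {holding(b)} = {clear(e)}
  ∪ pre   = {clear(e)} ∪ {clear(b), handempty, ontable(b)}
          = {clear(b), clear(e), handempty, ontable(b)}

== RESULT ==
["clear(b)", "clear(e)", "handempty", "ontable(b)"]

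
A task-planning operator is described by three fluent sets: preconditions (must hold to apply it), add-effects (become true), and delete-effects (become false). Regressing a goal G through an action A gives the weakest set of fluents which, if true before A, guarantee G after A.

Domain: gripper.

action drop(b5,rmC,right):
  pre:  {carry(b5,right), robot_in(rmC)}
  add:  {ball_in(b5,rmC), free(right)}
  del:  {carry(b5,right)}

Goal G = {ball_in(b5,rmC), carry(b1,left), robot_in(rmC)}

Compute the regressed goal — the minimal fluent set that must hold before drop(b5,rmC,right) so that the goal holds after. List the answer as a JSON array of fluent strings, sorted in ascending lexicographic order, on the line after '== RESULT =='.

Regress:
  G ∩ del = {}  (empty — regression defined)
  G \ add = {ball_in(b5,rmC), carry(b1,left), robot_in(rmC)} \ {ball_in(b5,rmC), free(right)} = {carry(b1,left), robot_in(rmC)}
  ∪ pre   = {carry(b1,left), robot_in(rmC)} ∪ {carry(b5,right), robot_in(rmC)}
          = {carry(b1,left), carry(b5,right), robot_in(rmC)}

== RESULT ==
["carry(b1,left)", "carry(b5,right)", "robot_in(rmC)"]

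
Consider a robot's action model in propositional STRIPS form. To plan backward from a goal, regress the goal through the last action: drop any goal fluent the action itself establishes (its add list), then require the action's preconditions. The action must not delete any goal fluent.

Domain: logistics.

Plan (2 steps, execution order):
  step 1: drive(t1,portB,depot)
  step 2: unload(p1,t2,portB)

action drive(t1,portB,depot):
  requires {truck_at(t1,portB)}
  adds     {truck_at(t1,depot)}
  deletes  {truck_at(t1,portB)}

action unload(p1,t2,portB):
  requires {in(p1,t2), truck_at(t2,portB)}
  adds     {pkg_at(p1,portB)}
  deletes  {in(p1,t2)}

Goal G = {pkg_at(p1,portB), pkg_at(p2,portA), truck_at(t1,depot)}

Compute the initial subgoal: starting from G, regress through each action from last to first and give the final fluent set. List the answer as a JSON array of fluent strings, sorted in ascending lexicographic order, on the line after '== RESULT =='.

Work backward from the goal:
  through step 2 (unload(p1,t2,portB)): drop {pkg_at(p1,portB)}, keep {pkg_at(p2,portA), truck_at(t1,depot)}, require {in(p1,t2), truck_at(t2,portB)}
    → {in(p1,t2), pkg_at(p2,portA), truck_at(t1,depot), truck_at(t2,portB)}
  through step 1 (drive(t1,portB,depot)): drop {truck_at(t1,depot)}, keep {in(p1,t2), pkg_at(p2,portA), truck_at(t2,portB)}, require {truck_at(t1,portB)}
    → {in(p1,t2), pkg_at(p2,portA), truck_at(t1,portB), truck_at(t2,portB)}

== RESULT ==
["in(p1,t2)", "pkg_at(p2,portA)", "truck_at(t1,portB)", "truck_at(t2,portB)"]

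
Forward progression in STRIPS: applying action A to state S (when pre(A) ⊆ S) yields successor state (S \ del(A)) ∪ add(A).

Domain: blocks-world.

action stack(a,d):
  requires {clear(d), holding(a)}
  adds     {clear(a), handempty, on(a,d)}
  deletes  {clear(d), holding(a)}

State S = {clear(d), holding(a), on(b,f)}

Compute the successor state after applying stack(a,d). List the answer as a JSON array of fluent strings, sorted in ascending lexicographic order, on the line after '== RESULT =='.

Progress:
  pre ⊆ S: {clear(d), holding(a)} ⊆ S  — applicable
  S \ del = {on(b,f)}
  ∪ add   = {clear(a), handempty, on(a,d), on(b,f)}

== RESULT ==
["clear(a)", "handempty", "on(a,d)", "on(b,f)"]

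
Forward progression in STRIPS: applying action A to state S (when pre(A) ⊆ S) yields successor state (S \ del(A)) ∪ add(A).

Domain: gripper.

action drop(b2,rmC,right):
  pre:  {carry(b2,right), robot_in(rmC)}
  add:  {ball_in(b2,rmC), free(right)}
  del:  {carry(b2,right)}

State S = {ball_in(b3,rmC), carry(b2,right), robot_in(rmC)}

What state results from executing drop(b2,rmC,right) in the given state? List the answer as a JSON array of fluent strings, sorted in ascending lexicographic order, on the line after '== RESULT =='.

Compute (S \ del) ∪ add:
  pre ⊆ S: {carry(b2,right), robot_in(rmC)} ⊆ S  — applicable
  S \ del = {ball_in(b3,rmC), robot_in(rmC)}
  ∪ add   = {ball_in(b2,rmC), ball_in(b3,rmC), free(right), robot_in(rmC)}

== RESULT ==
["ball_in(b2,rmC)", "ball_in(b3,rmC)", "free(right)", "robot_in(rmC)"]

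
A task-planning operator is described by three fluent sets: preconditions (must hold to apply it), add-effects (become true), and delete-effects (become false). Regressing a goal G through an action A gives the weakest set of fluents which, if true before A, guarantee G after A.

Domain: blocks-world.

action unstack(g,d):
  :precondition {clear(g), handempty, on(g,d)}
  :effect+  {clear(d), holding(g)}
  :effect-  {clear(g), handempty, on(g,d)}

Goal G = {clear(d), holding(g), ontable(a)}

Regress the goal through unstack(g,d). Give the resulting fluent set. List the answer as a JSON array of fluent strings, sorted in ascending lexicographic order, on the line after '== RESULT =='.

Compute (G \ add) ∪ pre:
  G ∩ del = {}  (empty — regression defined)
  G \ add = {clear(d), holding(g), ontable(a)} \ {clear(d), holding(g)} = {ontable(a)}
  ∪ pre   = {ontable(a)} ∪ {clear(g), handempty, on(g,d)}
          = {clear(g), handempty, on(g,d), ontable(a)}

== RESULT ==
["clear(g)", "handempty", "on(g,d)", "ontable(a)"]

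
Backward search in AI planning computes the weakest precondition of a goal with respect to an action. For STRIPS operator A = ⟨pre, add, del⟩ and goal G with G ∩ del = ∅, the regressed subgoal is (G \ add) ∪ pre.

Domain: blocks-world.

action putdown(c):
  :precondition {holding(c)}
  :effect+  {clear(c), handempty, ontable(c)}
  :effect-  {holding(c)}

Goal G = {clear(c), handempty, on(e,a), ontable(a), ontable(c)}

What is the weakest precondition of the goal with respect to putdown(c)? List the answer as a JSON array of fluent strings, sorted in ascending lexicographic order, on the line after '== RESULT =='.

Regress:
  G ∩ del = {}  (empty — regression defined)
  G \ add = {clear(c), handempty, on(e,a), ontable(a), ontable(c)} \ {clear(c), handempty, ontable(c)} = {on(e,a), ontable(a)}
  ∪ pre   = {on(e,a), ontable(a)} ∪ {holding(c)}
          = {holding(c), on(e,a), ontable(a)}

== RESULT ==
["holding(c)", "on(e,a)", "ontable(a)"]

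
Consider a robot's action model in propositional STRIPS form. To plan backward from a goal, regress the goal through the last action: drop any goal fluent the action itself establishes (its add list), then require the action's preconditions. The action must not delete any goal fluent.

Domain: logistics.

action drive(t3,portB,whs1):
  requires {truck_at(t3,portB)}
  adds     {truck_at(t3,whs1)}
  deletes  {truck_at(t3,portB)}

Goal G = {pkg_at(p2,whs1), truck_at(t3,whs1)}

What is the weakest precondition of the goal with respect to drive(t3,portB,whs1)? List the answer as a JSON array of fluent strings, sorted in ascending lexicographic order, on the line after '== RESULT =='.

Compute (G \ add) ∪ pre:
  G ∩ del = {}  (empty — regression defined)
  G \ add = {pkg_at(p2,whs1), truck_at(t3,whs1)} \ {truck_at(t3,whs1)} = {pkg_at(p2,whs1)}
  ∪ pre   = {pkg_at(p2,whs1)} ∪ {truck_at(t3,portB)}
          = {pkg_at(p2,whs1), truck_at(t3,portB)}

== RESULT ==
["pkg_at(p2,whs1)", "truck_at(t3,portB)"]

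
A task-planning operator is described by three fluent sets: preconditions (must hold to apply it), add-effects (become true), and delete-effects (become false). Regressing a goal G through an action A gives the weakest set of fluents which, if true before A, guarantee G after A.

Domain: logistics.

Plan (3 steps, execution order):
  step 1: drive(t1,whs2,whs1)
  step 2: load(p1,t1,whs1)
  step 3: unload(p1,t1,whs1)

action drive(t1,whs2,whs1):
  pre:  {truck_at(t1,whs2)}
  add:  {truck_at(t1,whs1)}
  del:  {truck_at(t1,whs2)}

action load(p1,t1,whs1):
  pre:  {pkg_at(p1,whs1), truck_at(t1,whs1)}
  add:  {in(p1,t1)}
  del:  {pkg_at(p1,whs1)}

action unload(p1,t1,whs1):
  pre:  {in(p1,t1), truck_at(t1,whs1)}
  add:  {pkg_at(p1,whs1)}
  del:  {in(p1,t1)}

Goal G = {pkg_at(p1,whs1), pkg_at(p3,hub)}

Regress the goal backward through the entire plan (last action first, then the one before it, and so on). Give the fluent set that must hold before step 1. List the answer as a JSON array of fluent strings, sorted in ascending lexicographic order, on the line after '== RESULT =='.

Work backward from the goal:
  through step 3 (unload(p1,t1,whs1)): drop {pkg_at(p1,whs1)}, keep {pkg_at(p3,hub)}, require {in(p1,t1), truck_at(t1,whs1)}
    → {in(p1,t1), pkg_at(p3,hub), truck_at(t1,whs1)}
  through step 2 (load(p1,t1,whs1)): drop {in(p1,t1)}, keep {pkg_at(p3,hub), truck_at(t1,whs1)}, require {pkg_at(p1,whs1), truck_at(t1,whs1)}
    → {pkg_at(p1,whs1), pkg_at(p3,hub), truck_at(t1,whs1)}
  through step 1 (drive(t1,whs2,whs1)): drop {truck_at(t1,whs1)}, keep {pkg_at(p1,whs1), pkg_at(p3,hub)}, require {truck_at(t1,whs2)}
    → {pkg_at(p1,whs1), pkg_at(p3,hub), truck_at(t1,whs2)}

== RESULT ==
["pkg_at(p1,whs1)", "pkg_at(p3,hub)", "truck_at(t1,whs2)"]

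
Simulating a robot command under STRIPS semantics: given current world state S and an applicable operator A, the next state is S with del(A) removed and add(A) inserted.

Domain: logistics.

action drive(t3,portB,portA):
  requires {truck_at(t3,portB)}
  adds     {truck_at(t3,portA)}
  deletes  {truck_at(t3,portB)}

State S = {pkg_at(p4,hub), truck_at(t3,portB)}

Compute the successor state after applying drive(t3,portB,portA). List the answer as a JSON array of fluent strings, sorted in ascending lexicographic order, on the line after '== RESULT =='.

Compute (S \ del) ∪ add:
  pre ⊆ S: {truck_at(t3,portB)} ⊆ S  — applicable
  S \ del = {pkg_at(p4,hub)}
  ∪ add   = {pkg_at(p4,hub), truck_at(t3,portA)}

== RESULT ==
["pkg_at(p4,hub)", "truck_at(t3,portA)"]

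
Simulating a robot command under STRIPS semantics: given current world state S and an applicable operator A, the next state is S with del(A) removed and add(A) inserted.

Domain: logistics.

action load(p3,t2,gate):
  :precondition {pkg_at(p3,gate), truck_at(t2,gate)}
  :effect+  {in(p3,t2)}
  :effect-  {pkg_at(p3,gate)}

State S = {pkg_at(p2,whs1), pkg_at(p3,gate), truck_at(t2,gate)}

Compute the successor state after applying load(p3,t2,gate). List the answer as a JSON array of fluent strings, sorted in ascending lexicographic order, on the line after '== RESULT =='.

Progress:
  pre ⊆ S: {pkg_at(p3,gate), truck_at(t2,gate)} ⊆ S  — applicable
  S \ del = {pkg_at(p2,whs1), truck_at(t2,gate)}
  ∪ add   = {in(p3,t2), pkg_at(p2,whs1), truck_at(t2,gate)}

== RESULT ==
["in(p3,t2)", "pkg_at(p2,whs1)", "truck_at(t2,gate)"]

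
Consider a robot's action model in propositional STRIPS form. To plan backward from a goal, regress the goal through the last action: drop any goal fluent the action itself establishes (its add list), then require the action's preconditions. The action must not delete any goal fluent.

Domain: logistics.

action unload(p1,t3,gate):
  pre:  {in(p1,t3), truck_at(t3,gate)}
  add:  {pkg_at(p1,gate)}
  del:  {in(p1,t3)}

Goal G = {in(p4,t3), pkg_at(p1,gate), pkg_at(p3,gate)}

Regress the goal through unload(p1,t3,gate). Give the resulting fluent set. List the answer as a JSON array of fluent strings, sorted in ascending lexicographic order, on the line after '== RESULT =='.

Regress:
  G ∩ del = {}  (empty — regression defined)
  G \ add = {in(p4,t3), pkg_at(p1,gate), pkg_at(p3,gate)} \ {pkg_at(p1,gate)} = {in(p4,t3), pkg_at(p3,gate)}
  ∪ pre   = {in(p4,t3), pkg_at(p3,gate)} ∪ {in(p1,t3), truck_at(t3,gate)}
          = {in(p1,t3), in(p4,t3), pkg_at(p3,gate), truck_at(t3,gate)}

== RESULT ==
["in(p1,t3)", "in(p4,t3)", "pkg_at(p3,gate)", "truck_at(t3,gate)"]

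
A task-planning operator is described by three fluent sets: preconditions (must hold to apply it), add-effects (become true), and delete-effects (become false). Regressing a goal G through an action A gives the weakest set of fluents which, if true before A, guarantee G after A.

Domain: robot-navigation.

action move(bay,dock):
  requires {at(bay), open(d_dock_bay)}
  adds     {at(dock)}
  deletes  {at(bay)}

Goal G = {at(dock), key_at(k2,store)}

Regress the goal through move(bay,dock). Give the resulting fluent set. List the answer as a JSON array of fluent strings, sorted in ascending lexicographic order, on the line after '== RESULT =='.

Regress:
  G ∩ del = {}  (empty — regression defined)
  G \ add = {at(dock), key_at(k2,store)} \ {at(dock)} = {key_at(k2,store)}
  ∪ pre   = {key_at(k2,store)} ∪ {at(bay), open(d_dock_bay)}
          = {at(bay), key_at(k2,store), open(d_dock_bay)}

== RESULT ==
["at(bay)", "key_at(k2,store)", "open(d_dock_bay)"]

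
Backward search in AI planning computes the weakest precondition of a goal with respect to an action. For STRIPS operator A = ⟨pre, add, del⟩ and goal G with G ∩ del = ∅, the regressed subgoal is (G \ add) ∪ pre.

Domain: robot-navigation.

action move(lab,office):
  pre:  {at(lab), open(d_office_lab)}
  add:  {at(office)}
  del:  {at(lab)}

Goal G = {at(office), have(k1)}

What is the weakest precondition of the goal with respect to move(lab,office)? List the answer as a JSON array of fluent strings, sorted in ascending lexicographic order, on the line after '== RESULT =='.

Regress:
  G ∩ del = {}  (empty — regression defined)
  G \ add = {at(office), have(k1)} \ {at(office)} = {have(k1)}
  ∪ pre   = {have(k1)} ∪ {at(lab), open(d_office_lab)}
          = {at(lab), have(k1), open(d_office_lab)}

== RESULT ==
["at(lab)", "have(k1)", "open(d_office_lab)"]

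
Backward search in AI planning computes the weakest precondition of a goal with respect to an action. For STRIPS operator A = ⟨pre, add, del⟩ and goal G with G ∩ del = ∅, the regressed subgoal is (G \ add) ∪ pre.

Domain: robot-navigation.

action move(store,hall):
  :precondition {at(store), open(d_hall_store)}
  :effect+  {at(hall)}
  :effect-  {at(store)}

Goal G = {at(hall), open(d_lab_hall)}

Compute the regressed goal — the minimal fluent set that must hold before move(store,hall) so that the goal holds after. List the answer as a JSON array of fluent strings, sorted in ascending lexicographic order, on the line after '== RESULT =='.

Regress:
  G ∩ del = {}  (empty — regression defined)
  G \ add = {at(hall), open(d_lab_hall)} \ {at(hall)} = {open(d_lab_hall)}
  ∪ pre   = {open(d_lab_hall)} ∪ {at(store), open(d_hall_store)}
          = {at(store), open(d_hall_store), open(d_lab_hall)}

== RESULT ==
["at(store)", "open(d_hall_store)", "open(d_lab_hall)"]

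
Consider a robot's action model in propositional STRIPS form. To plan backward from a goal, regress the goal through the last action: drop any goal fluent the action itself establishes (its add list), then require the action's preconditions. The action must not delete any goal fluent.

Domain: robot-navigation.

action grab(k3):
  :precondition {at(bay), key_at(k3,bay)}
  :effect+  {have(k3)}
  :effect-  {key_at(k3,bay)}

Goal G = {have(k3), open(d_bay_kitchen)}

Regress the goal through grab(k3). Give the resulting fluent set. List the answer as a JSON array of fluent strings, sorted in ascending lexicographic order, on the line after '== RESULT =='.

Compute (G \ add) ∪ pre:
  G ∩ del = {}  (empty — regression defined)
  G \ add = {have(k3), open(d_bay_kitchen)} \ {have(k3)} = {open(d_bay_kitchen)}
  ∪ pre   = {open(d_bay_kitchen)} ∪ {at(bay), key_at(k3,bay)}
          = {at(bay), key_at(k3,bay), open(d_bay_kitchen)}

== RESULT ==
["at(bay)", "key_at(k3,bay)", "open(d_bay_kitchen)"]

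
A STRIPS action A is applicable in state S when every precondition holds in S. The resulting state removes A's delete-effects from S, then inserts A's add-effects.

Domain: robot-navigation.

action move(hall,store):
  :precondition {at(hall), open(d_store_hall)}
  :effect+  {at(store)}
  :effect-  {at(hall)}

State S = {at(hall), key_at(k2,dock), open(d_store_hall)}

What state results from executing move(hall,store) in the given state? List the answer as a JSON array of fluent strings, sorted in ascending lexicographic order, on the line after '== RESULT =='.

Progress:
  pre ⊆ S: {at(hall), open(d_store_hall)} ⊆ S  — applicable
  S \ del = {key_at(k2,dock), open(d_store_hall)}
  ∪ add   = {at(store), key_at(k2,dock), open(d_store_hall)}

== RESULT ==
["at(store)", "key_at(k2,dock)", "open(d_store_hall)"]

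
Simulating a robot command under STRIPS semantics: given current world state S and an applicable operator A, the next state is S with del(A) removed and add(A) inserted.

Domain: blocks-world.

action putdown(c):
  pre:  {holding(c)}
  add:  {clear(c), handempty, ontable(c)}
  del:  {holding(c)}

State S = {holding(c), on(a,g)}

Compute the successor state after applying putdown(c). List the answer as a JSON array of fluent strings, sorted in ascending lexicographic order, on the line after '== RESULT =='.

Compute (S \ del) ∪ add:
  pre ⊆ S: {holding(c)} ⊆ S  — applicable
  S \ del = {on(a,g)}
  ∪ add   = {clear(c), handempty, on(a,g), ontable(c)}

== RESULT ==
["clear(c)", "handempty", "on(a,g)", "ontable(c)"]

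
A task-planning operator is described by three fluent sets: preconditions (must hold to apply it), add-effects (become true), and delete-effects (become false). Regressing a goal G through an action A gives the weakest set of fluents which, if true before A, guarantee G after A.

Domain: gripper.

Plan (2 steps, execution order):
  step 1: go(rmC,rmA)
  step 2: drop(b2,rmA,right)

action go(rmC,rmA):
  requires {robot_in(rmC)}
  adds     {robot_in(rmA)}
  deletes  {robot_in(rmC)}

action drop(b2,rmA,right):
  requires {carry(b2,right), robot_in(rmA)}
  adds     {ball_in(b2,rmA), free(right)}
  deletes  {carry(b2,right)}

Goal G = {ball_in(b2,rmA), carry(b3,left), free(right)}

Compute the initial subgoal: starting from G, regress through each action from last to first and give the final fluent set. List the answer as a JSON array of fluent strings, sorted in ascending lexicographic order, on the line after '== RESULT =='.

Regress step by step:
  through step 2 (drop(b2,rmA,right)): drop {ball_in(b2,rmA), free(right)}, keep {carry(b3,left)}, require {carry(b2,right), robot_in(rmA)}
    → {carry(b2,right), carry(b3,left), robot_in(rmA)}
  through step 1 (go(rmC,rmA)): drop {robot_in(rmA)}, keep {carry(b2,right), carry(b3,left)}, require {robot_in(rmC)}
    → {carry(b2,right), carry(b3,left), robot_in(rmC)}

== RESULT ==
["carry(b2,right)", "carry(b3,left)", "robot_in(rmC)"]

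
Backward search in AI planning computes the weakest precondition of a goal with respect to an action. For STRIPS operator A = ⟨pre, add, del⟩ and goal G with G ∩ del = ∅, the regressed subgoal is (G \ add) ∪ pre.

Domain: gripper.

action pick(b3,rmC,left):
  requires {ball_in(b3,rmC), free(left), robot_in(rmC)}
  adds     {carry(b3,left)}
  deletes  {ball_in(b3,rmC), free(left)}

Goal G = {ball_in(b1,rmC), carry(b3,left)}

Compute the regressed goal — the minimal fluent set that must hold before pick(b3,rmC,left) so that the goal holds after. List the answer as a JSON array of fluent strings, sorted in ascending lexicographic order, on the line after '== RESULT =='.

Compute (G \ add) ∪ pre:
  G ∩ del = {}  (empty — regression defined)
  G \ add = {ball_in(b1,rmC), carry(b3,left)} \ {carry(b3,left)} = {ball_in(b1,rmC)}
  ∪ pre   = {ball_in(b1,rmC)} ∪ {ball_in(b3,rmC), free(left), robot_in(rmC)}
          = {ball_in(b1,rmC), ball_in(b3,rmC), free(left), robot_in(rmC)}

== RESULT ==
["ball_in(b1,rmC)", "ball_in(b3,rmC)", "free(left)", "robot_in(rmC)"]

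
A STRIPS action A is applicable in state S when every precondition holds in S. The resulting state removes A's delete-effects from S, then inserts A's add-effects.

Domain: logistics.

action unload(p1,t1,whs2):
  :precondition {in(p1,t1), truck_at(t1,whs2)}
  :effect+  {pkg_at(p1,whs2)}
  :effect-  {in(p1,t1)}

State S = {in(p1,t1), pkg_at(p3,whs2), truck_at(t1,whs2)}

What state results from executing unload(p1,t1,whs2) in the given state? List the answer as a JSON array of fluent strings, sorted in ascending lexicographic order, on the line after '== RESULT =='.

Compute (S \ del) ∪ add:
  pre ⊆ S: {in(p1,t1), truck_at(t1,whs2)} ⊆ S  — applicable
  S \ del = {pkg_at(p3,whs2), truck_at(t1,whs2)}
  ∪ add   = {pkg_at(p1,whs2), pkg_at(p3,whs2), truck_at(t1,whs2)}

== RESULT ==
["pkg_at(p1,whs2)", "pkg_at(p3,whs2)", "truck_at(t1,whs2)"]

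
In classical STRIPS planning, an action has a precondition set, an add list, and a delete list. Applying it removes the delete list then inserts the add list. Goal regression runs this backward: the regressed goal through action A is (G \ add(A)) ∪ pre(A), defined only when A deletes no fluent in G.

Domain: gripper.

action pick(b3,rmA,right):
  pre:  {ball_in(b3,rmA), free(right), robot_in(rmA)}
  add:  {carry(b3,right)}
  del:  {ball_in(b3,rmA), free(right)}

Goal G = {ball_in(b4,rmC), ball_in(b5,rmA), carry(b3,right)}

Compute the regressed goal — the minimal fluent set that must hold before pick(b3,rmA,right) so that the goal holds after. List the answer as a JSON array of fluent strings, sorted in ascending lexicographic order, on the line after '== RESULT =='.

Regress:
  G ∩ del = {}  (empty — regression defined)
  G \ add = {ball_in(b4,rmC), ball_in(b5,rmA), carry(b3,right)} \ {carry(b3,right)} = {ball_in(b4,rmC), ball_in(b5,rmA)}
  ∪ pre   = {ball_in(b4,rmC), ball_in(b5,rmA)} ∪ {ball_in(b3,rmA), free(right), robot_in(rmA)}
          = {ball_in(b3,rmA), ball_in(b4,rmC), ball_in(b5,rmA), free(right), robot_in(rmA)}

== RESULT ==
["ball_in(b3,rmA)", "ball_in(b4,rmC)", "ball_in(b5,rmA)", "free(right)", "robot_in(rmA)"]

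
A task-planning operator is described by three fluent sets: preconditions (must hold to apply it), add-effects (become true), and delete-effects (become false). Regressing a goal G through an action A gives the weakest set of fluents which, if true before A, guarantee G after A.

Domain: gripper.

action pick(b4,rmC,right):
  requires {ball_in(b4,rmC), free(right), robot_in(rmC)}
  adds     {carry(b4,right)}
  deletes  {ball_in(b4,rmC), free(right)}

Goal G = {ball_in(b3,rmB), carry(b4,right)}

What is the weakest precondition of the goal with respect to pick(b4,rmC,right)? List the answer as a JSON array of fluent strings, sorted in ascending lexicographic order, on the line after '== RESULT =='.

Regress:
  G ∩ del = {}  (empty — regression defined)
  G \ add = {ball_in(b3,rmB), carry(b4,right)} \ {carry(b4,right)} = {ball_in(b3,rmB)}
  ∪ pre   = {ball_in(b3,rmB)} ∪ {ball_in(b4,rmC), free(right), robot_in(rmC)}
          = {ball_in(b3,rmB), ball_in(b4,rmC), free(right), robot_in(rmC)}

== RESULT ==
["ball_in(b3,rmB)", "ball_in(b4,rmC)", "free(right)", "robot_in(rmC)"]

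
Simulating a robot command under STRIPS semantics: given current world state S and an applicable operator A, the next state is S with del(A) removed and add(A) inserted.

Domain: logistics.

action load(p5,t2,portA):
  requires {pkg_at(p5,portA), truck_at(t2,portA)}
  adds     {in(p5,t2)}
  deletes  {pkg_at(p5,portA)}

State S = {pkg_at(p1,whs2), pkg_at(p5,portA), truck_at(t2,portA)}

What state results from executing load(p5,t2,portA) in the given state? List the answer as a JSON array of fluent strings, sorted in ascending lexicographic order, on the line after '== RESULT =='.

Compute (S \ del) ∪ add:
  pre ⊆ S: {pkg_at(p5,portA), truck_at(t2,portA)} ⊆ S  — applicable
  S \ del = {pkg_at(p1,whs2), truck_at(t2,portA)}
  ∪ add   = {in(p5,t2), pkg_at(p1,whs2), truck_at(t2,portA)}

== RESULT ==
["in(p5,t2)", "pkg_at(p1,whs2)", "truck_at(t2,portA)"]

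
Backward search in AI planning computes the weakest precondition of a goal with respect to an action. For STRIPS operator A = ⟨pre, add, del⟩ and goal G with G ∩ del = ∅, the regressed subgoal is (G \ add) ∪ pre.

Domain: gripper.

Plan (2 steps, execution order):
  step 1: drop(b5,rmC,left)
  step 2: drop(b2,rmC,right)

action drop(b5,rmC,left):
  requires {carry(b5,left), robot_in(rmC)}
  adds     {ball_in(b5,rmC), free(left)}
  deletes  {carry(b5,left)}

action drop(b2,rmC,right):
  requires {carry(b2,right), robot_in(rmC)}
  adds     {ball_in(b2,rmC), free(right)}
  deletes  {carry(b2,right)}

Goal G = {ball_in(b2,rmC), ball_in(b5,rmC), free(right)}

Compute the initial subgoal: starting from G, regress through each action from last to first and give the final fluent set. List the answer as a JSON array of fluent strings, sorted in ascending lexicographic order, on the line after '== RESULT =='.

Work backward from the goal:
  through step 2 (drop(b2,rmC,right)): drop {ball_in(b2,rmC), free(right)}, keep {ball_in(b5,rmC)}, require {carry(b2,right), robot_in(rmC)}
    → {ball_in(b5,rmC), carry(b2,right), robot_in(rmC)}
  through step 1 (drop(b5,rmC,left)): drop {ball_in(b5,rmC)}, keep {carry(b2,right), robot_in(rmC)}, require {carry(b5,left), robot_in(rmC)}
    → {carry(b2,right), carry(b5,left), robot_in(rmC)}

== RESULT ==
["carry(b2,right)", "carry(b5,left)", "robot_in(rmC)"]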